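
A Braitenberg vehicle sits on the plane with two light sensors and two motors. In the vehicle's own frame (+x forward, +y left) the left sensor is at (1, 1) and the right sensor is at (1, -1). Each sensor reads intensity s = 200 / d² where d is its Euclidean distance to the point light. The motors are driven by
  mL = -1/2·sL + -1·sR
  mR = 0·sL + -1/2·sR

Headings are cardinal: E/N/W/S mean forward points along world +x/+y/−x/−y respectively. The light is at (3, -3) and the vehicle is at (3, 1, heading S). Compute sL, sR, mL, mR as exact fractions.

left sensor world pos  = (4, 0); dL² = 10
right sensor world pos = (2, 0); dR² = 10
sL = 200/10 = 20
sR = 200/10 = 20
mL = -1/2·sL + -1·sR = -30
mR = 0·sL + -1/2·sR = -10

20 20 -30 -10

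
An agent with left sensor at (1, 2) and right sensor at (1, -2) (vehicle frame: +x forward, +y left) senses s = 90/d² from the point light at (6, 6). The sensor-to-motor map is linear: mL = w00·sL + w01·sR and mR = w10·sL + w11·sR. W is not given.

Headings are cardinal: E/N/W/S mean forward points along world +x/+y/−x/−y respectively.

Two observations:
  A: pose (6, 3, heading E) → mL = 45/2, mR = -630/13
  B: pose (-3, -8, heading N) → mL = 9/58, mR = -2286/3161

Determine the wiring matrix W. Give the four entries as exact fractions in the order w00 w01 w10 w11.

obs A: pose=(6,3,E) → sL=45, sR=45/13, mL=45/2, mR=-630/13
obs B: pose=(-3,-8,N) → sL=9/29, sR=45/109, mL=9/58, mR=-2286/3161
sensor matrix S = [[45, 45/13], [9/29, 45/109]]; det S = 719280/41093
solve [mL_A; mL_B] = S·[w00; w01] and [mR_A; mR_B] = S·[w10; w11]:
  w00 = 1/2, w01 = 0, w10 = -1, w11 = -1

1/2 0 -1 -1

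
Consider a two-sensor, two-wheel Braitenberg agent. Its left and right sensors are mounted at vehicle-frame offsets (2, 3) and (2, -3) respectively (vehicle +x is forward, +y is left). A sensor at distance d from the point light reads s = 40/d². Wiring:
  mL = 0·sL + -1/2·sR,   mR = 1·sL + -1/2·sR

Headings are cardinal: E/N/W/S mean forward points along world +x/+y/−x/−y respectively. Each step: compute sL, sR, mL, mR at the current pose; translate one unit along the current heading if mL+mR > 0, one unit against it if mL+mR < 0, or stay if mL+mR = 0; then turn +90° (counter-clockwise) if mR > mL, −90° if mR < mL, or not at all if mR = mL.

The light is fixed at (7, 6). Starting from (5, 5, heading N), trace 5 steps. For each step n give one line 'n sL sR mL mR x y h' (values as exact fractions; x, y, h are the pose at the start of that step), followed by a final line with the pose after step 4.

n=0: pose=(5,5,N); sL=20/13, sR=20; mL=-10, mR=-110/13; mL+mR=-240/13 → advance -1; mR−mL=20/13 → turn +1·90°
n=1: pose=(5,4,W); sL=40/41, sR=40/17; mL=-20/17, mR=-140/697; mL+mR=-960/697 → advance -1; mR−mL=40/41 → turn +1·90°
n=2: pose=(6,4,S); sL=2, sR=5/4; mL=-5/8, mR=11/8; mL+mR=3/4 → advance +1; mR−mL=2 → turn +1·90°
n=3: pose=(6,3,E); sL=40, sR=40/37; mL=-20/37, mR=1460/37; mL+mR=1440/37 → advance +1; mR−mL=40 → turn +1·90°
n=4: pose=(7,3,N); sL=4, sR=4; mL=-2, mR=2; mL+mR=0 → advance +0; mR−mL=4 → turn +1·90°

0 20/13 20 -10 -110/13 5 5 N
1 40/41 40/17 -20/17 -140/697 5 4 W
2 2 5/4 -5/8 11/8 6 4 S
3 40 40/37 -20/37 1460/37 6 3 E
4 4 4 -2 2 7 3 N
final 7 3 W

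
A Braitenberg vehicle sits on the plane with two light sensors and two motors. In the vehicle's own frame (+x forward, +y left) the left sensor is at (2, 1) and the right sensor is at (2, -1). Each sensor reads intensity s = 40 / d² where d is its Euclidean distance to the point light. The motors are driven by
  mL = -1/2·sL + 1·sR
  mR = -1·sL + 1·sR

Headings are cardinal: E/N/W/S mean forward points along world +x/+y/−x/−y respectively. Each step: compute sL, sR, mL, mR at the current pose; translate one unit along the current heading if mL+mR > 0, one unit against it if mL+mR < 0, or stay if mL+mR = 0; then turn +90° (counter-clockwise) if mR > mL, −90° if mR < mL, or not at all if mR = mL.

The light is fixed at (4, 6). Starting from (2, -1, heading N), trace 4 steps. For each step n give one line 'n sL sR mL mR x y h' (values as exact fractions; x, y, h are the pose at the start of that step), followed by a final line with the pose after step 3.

0 20/17 20/13 210/221 80/221 2 -1 N
1 8/5 40/49 4/245 -192/245 2 0 E
2 10/17 1/2 7/34 -3/34 1 0 S
3 40/89 40/61 2340/5429 1120/5429 1 -1 W
final 0 -1 N

n=0: pose=(2,-1,N); sL=20/17, sR=20/13; mL=210/221, mR=80/221; mL+mR=290/221 → advance +1; mR−mL=-10/17 → turn -1·90°
n=1: pose=(2,0,E); sL=8/5, sR=40/49; mL=4/245, mR=-192/245; mL+mR=-188/245 → advance -1; mR−mL=-4/5 → turn -1·90°
n=2: pose=(1,0,S); sL=10/17, sR=1/2; mL=7/34, mR=-3/34; mL+mR=2/17 → advance +1; mR−mL=-5/17 → turn -1·90°
n=3: pose=(1,-1,W); sL=40/89, sR=40/61; mL=2340/5429, mR=1120/5429; mL+mR=3460/5429 → advance +1; mR−mL=-20/89 → turn -1·90°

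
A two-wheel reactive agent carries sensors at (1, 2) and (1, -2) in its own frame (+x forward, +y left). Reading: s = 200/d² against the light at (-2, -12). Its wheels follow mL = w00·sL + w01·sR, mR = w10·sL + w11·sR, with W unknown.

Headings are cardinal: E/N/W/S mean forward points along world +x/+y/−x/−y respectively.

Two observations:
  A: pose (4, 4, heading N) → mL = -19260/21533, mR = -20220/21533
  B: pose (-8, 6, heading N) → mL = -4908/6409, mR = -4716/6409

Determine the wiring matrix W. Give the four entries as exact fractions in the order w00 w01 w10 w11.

obs A: pose=(4,4,N) → sL=40/61, sR=200/353, mL=-19260/21533, mR=-20220/21533
obs B: pose=(-8,6,N) → sL=8/17, sR=200/377, mL=-4908/6409, mR=-4716/6409
sensor matrix S = [[40/61, 200/353], [8/17, 200/377]]; det S = 11212800/138004997
solve [mL_A; mL_B] = S·[w00; w01] and [mR_A; mR_B] = S·[w10; w11]:
  w00 = -1/2, w01 = -1, w10 = -1, w11 = -1/2

-1/2 -1 -1 -1/2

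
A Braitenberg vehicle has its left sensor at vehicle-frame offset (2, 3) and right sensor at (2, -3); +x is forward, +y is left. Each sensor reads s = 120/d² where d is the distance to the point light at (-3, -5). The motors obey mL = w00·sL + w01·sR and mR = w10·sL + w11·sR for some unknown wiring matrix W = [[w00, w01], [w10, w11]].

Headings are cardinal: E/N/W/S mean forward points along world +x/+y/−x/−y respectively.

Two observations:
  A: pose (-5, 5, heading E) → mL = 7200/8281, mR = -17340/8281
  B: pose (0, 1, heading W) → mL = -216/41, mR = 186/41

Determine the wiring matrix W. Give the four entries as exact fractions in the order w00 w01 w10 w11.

obs A: pose=(-5,5,E) → sL=120/169, sR=120/49, mL=7200/8281, mR=-17340/8281
obs B: pose=(0,1,W) → sL=12, sR=60/41, mL=-216/41, mR=186/41
sensor matrix S = [[120/169, 120/49], [12, 60/41]]; det S = -9624960/339521
solve [mL_A; mL_B] = S·[w00; w01] and [mR_A; mR_B] = S·[w10; w11]:
  w00 = -1/2, w01 = 1/2, w10 = 1/2, w11 = -1

-1/2 1/2 1/2 -1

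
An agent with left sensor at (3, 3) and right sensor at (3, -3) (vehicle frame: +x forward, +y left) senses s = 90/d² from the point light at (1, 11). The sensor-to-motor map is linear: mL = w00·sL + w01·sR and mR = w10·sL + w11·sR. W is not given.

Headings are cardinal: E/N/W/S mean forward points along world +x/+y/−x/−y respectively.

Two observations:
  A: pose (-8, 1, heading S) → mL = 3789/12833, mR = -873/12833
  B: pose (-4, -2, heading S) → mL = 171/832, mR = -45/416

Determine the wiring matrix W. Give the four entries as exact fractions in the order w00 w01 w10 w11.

1 -1/2 1/2 -1

obs A: pose=(-8,1,S) → sL=18/41, sR=90/313, mL=3789/12833, mR=-873/12833
obs B: pose=(-4,-2,S) → sL=9/26, sR=9/32, mL=171/832, mR=-45/416
sensor matrix S = [[18/41, 90/313], [9/26, 9/32]]; det S = 63909/2669264
solve [mL_A; mL_B] = S·[w00; w01] and [mR_A; mR_B] = S·[w10; w11]:
  w00 = 1, w01 = -1/2, w10 = 1/2, w11 = -1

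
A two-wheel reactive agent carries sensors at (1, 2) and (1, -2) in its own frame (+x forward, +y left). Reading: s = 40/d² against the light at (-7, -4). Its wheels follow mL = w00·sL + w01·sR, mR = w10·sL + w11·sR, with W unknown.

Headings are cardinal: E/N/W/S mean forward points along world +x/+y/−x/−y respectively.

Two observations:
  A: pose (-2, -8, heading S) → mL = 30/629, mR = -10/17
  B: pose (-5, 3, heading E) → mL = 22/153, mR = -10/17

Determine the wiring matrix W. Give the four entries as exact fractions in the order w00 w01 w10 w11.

obs A: pose=(-2,-8,S) → sL=20/37, sR=20/17, mL=30/629, mR=-10/17
obs B: pose=(-5,3,E) → sL=4/9, sR=20/17, mL=22/153, mR=-10/17
sensor matrix S = [[20/37, 20/17], [4/9, 20/17]]; det S = 640/5661
solve [mL_A; mL_B] = S·[w00; w01] and [mR_A; mR_B] = S·[w10; w11]:
  w00 = -1, w01 = 1/2, w10 = 0, w11 = -1/2

-1 1/2 0 -1/2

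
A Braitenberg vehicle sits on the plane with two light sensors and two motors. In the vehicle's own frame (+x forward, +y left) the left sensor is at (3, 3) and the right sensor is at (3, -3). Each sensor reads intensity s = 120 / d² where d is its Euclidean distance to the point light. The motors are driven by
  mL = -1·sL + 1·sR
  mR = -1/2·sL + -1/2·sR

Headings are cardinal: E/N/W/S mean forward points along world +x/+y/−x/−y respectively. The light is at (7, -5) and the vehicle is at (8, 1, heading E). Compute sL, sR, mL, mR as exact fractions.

left sensor world pos  = (11, 4); dL² = 97
right sensor world pos = (11, -2); dR² = 25
sL = 120/97 = 120/97
sR = 120/25 = 24/5
mL = -1·sL + 1·sR = 1728/485
mR = -1/2·sL + -1/2·sR = -1464/485

120/97 24/5 1728/485 -1464/485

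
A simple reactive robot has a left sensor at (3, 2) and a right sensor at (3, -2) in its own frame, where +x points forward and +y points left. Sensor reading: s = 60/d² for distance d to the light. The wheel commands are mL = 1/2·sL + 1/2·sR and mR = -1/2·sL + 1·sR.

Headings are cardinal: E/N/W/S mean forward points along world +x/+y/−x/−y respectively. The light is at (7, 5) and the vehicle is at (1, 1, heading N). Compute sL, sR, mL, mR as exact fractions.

left sensor world pos  = (-1, 4); dL² = 65
right sensor world pos = (3, 4); dR² = 17
sL = 60/65 = 12/13
sR = 60/17 = 60/17
mL = 1/2·sL + 1/2·sR = 492/221
mR = -1/2·sL + 1·sR = 678/221

12/13 60/17 492/221 678/221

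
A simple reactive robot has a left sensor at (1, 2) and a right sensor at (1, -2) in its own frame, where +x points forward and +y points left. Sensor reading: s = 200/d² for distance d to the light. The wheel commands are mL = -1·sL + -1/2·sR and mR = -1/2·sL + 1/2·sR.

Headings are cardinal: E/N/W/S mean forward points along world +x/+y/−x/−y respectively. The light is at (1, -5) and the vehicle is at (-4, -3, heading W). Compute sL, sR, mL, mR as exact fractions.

50/9 50/13 -875/117 -100/117

left sensor world pos  = (-5, -5); dL² = 36
right sensor world pos = (-5, -1); dR² = 52
sL = 200/36 = 50/9
sR = 200/52 = 50/13
mL = -1·sL + -1/2·sR = -875/117
mR = -1/2·sL + 1/2·sR = -100/117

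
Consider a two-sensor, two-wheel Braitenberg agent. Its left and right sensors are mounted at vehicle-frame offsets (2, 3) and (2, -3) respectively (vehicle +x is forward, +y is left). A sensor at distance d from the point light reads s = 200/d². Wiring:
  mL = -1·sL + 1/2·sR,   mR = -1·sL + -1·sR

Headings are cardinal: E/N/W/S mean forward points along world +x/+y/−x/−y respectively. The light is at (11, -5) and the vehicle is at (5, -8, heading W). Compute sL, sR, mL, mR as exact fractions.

2 25/8 -7/16 -41/8

left sensor world pos  = (3, -11); dL² = 100
right sensor world pos = (3, -5); dR² = 64
sL = 200/100 = 2
sR = 200/64 = 25/8
mL = -1·sL + 1/2·sR = -7/16
mR = -1·sL + -1·sR = -41/8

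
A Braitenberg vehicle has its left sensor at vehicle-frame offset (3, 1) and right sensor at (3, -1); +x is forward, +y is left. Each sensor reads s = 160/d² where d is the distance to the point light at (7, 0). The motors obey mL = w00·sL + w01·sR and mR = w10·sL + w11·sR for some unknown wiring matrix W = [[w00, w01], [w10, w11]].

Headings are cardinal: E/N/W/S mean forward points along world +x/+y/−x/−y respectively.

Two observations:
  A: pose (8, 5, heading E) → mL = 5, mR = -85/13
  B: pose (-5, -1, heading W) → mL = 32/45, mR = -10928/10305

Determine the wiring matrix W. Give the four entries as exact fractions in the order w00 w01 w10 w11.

0 1 -1/2 -1

obs A: pose=(8,5,E) → sL=40/13, sR=5, mL=5, mR=-85/13
obs B: pose=(-5,-1,W) → sL=160/229, sR=32/45, mL=32/45, mR=-10928/10305
sensor matrix S = [[40/13, 5], [160/229, 32/45]]; det S = -34976/26793
solve [mL_A; mL_B] = S·[w00; w01] and [mR_A; mR_B] = S·[w10; w11]:
  w00 = 0, w01 = 1, w10 = -1/2, w11 = -1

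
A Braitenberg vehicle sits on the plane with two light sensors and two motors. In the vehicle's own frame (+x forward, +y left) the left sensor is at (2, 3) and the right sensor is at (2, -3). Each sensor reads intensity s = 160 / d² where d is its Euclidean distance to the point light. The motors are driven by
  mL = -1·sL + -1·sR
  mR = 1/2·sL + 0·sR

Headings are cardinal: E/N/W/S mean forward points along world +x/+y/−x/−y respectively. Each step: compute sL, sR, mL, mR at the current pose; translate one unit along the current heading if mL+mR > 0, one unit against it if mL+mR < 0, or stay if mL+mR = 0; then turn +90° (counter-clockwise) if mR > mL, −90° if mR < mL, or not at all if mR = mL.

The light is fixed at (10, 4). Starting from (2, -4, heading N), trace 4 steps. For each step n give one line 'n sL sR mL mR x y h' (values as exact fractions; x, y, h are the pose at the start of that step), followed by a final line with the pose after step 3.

n=0: pose=(2,-4,N); sL=160/157, sR=160/61; mL=-34880/9577, mR=80/157; mL+mR=-30000/9577 → advance -1; mR−mL=39760/9577 → turn +1·90°
n=1: pose=(2,-5,W); sL=40/61, sR=20/17; mL=-1900/1037, mR=20/61; mL+mR=-1560/1037 → advance -1; mR−mL=2240/1037 → turn +1·90°
n=2: pose=(3,-5,S); sL=160/137, sR=160/221; mL=-57280/30277, mR=80/137; mL+mR=-39600/30277 → advance -1; mR−mL=74960/30277 → turn +1·90°
n=3: pose=(3,-4,E); sL=16/5, sR=80/73; mL=-1568/365, mR=8/5; mL+mR=-984/365 → advance -1; mR−mL=2152/365 → turn +1·90°

0 160/157 160/61 -34880/9577 80/157 2 -4 N
1 40/61 20/17 -1900/1037 20/61 2 -5 W
2 160/137 160/221 -57280/30277 80/137 3 -5 S
3 16/5 80/73 -1568/365 8/5 3 -4 E
final 2 -4 N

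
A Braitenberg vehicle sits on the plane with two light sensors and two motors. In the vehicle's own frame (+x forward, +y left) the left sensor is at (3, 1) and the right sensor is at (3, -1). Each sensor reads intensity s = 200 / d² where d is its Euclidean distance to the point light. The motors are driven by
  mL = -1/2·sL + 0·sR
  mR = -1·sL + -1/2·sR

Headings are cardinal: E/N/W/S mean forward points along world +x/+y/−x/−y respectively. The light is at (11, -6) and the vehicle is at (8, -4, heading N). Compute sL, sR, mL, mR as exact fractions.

left sensor world pos  = (7, -1); dL² = 41
right sensor world pos = (9, -1); dR² = 29
sL = 200/41 = 200/41
sR = 200/29 = 200/29
mL = -1/2·sL + 0·sR = -100/41
mR = -1·sL + -1/2·sR = -9900/1189

200/41 200/29 -100/41 -9900/1189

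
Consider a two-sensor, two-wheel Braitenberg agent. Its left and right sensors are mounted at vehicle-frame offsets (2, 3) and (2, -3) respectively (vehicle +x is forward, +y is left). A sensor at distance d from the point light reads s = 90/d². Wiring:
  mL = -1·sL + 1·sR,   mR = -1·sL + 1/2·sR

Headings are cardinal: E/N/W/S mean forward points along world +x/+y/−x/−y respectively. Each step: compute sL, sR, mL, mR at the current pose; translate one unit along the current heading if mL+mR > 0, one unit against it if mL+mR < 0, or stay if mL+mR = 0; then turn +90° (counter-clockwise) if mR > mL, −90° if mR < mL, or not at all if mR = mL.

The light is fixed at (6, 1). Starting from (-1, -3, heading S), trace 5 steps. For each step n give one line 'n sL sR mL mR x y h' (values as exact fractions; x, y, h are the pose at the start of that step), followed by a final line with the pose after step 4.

0 45/26 45/68 -945/884 -2475/1768 -1 -3 S
1 10/13 10/9 40/117 -25/117 -1 -2 W
2 45/61 45/13 2160/793 1575/1586 -2 -2 N
3 90/37 90/61 -2160/2257 -3825/2257 -2 -1 E
4 45/26 9/16 -243/208 -603/416 -3 -1 S
final -3 0 W

n=0: pose=(-1,-3,S); sL=45/26, sR=45/68; mL=-945/884, mR=-2475/1768; mL+mR=-4365/1768 → advance -1; mR−mL=-45/136 → turn -1·90°
n=1: pose=(-1,-2,W); sL=10/13, sR=10/9; mL=40/117, mR=-25/117; mL+mR=5/39 → advance +1; mR−mL=-5/9 → turn -1·90°
n=2: pose=(-2,-2,N); sL=45/61, sR=45/13; mL=2160/793, mR=1575/1586; mL+mR=5895/1586 → advance +1; mR−mL=-45/26 → turn -1·90°
n=3: pose=(-2,-1,E); sL=90/37, sR=90/61; mL=-2160/2257, mR=-3825/2257; mL+mR=-5985/2257 → advance -1; mR−mL=-45/61 → turn -1·90°
n=4: pose=(-3,-1,S); sL=45/26, sR=9/16; mL=-243/208, mR=-603/416; mL+mR=-1089/416 → advance -1; mR−mL=-9/32 → turn -1·90°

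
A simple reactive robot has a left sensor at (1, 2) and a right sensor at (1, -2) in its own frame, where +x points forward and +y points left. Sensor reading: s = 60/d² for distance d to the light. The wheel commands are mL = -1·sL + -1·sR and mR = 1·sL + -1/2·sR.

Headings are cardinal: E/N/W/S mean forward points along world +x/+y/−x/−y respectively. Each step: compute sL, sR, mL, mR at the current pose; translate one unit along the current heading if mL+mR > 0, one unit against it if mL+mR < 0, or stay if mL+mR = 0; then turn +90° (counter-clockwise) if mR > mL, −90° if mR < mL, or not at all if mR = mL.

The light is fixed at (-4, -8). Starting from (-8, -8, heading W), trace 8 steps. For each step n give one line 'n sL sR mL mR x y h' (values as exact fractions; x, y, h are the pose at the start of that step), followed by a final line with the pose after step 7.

0 60/29 60/29 -120/29 30/29 -8 -8 W
1 30 30/13 -420/13 375/13 -7 -8 S
2 60/13 12 -216/13 -18/13 -7 -7 E
3 3/2 15/2 -9 -9/4 -8 -7 N
4 60/29 60/29 -120/29 30/29 -8 -8 W
5 30 30/13 -420/13 375/13 -7 -8 S
6 60/13 12 -216/13 -18/13 -7 -7 E
7 3/2 15/2 -9 -9/4 -8 -7 N
final -8 -8 W

n=0: pose=(-8,-8,W); sL=60/29, sR=60/29; mL=-120/29, mR=30/29; mL+mR=-90/29 → advance -1; mR−mL=150/29 → turn +1·90°
n=1: pose=(-7,-8,S); sL=30, sR=30/13; mL=-420/13, mR=375/13; mL+mR=-45/13 → advance -1; mR−mL=795/13 → turn +1·90°
n=2: pose=(-7,-7,E); sL=60/13, sR=12; mL=-216/13, mR=-18/13; mL+mR=-18 → advance -1; mR−mL=198/13 → turn +1·90°
n=3: pose=(-8,-7,N); sL=3/2, sR=15/2; mL=-9, mR=-9/4; mL+mR=-45/4 → advance -1; mR−mL=27/4 → turn +1·90°
n=4: pose=(-8,-8,W); sL=60/29, sR=60/29; mL=-120/29, mR=30/29; mL+mR=-90/29 → advance -1; mR−mL=150/29 → turn +1·90°
n=5: pose=(-7,-8,S); sL=30, sR=30/13; mL=-420/13, mR=375/13; mL+mR=-45/13 → advance -1; mR−mL=795/13 → turn +1·90°
n=6: pose=(-7,-7,E); sL=60/13, sR=12; mL=-216/13, mR=-18/13; mL+mR=-18 → advance -1; mR−mL=198/13 → turn +1·90°
n=7: pose=(-8,-7,N); sL=3/2, sR=15/2; mL=-9, mR=-9/4; mL+mR=-45/4 → advance -1; mR−mL=27/4 → turn +1·90°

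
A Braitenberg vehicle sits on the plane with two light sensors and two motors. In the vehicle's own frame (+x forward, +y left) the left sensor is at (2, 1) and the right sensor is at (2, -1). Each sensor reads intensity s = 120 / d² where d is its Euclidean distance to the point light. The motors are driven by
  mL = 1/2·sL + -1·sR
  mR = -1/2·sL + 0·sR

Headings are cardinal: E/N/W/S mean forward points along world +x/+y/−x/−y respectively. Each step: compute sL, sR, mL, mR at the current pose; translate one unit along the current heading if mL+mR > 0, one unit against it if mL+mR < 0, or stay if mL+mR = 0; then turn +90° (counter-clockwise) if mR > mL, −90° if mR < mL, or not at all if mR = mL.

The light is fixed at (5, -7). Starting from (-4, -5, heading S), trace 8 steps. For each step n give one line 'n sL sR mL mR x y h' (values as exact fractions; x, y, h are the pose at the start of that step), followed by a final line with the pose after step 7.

0 15/8 6/5 -21/80 -15/16 -4 -5 S
1 24/25 120/137 -1356/3425 -12/25 -4 -4 W
2 60/53 60/37 -2070/1961 -30/53 -3 -4 N
3 120/101 120/109 -5580/11009 -60/101 -3 -5 W
4 3/2 30/13 -81/52 -3/4 -2 -5 N
5 40/27 24/17 -308/459 -20/27 -2 -6 W
6 60/29 60/17 -1230/493 -30/29 -1 -6 N
7 24/13 24/13 -12/13 -12/13 -1 -7 W
final 0 -7 W

n=0: pose=(-4,-5,S); sL=15/8, sR=6/5; mL=-21/80, mR=-15/16; mL+mR=-6/5 → advance -1; mR−mL=-27/40 → turn -1·90°
n=1: pose=(-4,-4,W); sL=24/25, sR=120/137; mL=-1356/3425, mR=-12/25; mL+mR=-120/137 → advance -1; mR−mL=-288/3425 → turn -1·90°
n=2: pose=(-3,-4,N); sL=60/53, sR=60/37; mL=-2070/1961, mR=-30/53; mL+mR=-60/37 → advance -1; mR−mL=960/1961 → turn +1·90°
n=3: pose=(-3,-5,W); sL=120/101, sR=120/109; mL=-5580/11009, mR=-60/101; mL+mR=-120/109 → advance -1; mR−mL=-960/11009 → turn -1·90°
n=4: pose=(-2,-5,N); sL=3/2, sR=30/13; mL=-81/52, mR=-3/4; mL+mR=-30/13 → advance -1; mR−mL=21/26 → turn +1·90°
n=5: pose=(-2,-6,W); sL=40/27, sR=24/17; mL=-308/459, mR=-20/27; mL+mR=-24/17 → advance -1; mR−mL=-32/459 → turn -1·90°
n=6: pose=(-1,-6,N); sL=60/29, sR=60/17; mL=-1230/493, mR=-30/29; mL+mR=-60/17 → advance -1; mR−mL=720/493 → turn +1·90°
n=7: pose=(-1,-7,W); sL=24/13, sR=24/13; mL=-12/13, mR=-12/13; mL+mR=-24/13 → advance -1; mR−mL=0 → turn +0·90°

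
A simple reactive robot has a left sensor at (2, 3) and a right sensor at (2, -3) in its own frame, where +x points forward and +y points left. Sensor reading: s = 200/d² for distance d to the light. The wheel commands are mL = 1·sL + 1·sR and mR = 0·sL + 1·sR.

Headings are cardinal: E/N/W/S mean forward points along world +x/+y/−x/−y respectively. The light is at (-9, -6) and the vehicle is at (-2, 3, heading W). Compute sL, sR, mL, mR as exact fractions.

left sensor world pos  = (-4, 0); dL² = 61
right sensor world pos = (-4, 6); dR² = 169
sL = 200/61 = 200/61
sR = 200/169 = 200/169
mL = 1·sL + 1·sR = 46000/10309
mR = 0·sL + 1·sR = 200/169

200/61 200/169 46000/10309 200/169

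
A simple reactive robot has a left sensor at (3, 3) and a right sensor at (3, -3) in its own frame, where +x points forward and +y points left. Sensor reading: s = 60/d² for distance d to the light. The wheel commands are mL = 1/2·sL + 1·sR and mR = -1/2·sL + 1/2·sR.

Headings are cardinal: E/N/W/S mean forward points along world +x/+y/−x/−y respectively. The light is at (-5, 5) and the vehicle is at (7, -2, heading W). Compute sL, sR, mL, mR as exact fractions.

left sensor world pos  = (4, -5); dL² = 181
right sensor world pos = (4, 1); dR² = 97
sL = 60/181 = 60/181
sR = 60/97 = 60/97
mL = 1/2·sL + 1·sR = 13770/17557
mR = -1/2·sL + 1/2·sR = 2520/17557

60/181 60/97 13770/17557 2520/17557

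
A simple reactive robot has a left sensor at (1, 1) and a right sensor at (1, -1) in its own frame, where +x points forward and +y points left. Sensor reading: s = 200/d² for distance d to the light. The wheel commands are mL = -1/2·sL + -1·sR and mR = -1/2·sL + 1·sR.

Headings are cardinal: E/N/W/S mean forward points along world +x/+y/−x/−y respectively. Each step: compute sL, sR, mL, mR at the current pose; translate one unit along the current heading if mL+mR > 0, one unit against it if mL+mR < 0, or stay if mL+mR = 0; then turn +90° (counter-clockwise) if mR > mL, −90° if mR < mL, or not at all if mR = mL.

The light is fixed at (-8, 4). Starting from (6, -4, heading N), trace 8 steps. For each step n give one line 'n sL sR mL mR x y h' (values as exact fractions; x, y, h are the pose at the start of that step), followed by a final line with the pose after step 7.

0 100/109 100/137 -17750/14933 4050/14933 6 -4 N
1 200/269 200/233 -77100/62677 30500/62677 6 -5 W
2 50/89 25/37 -3150/3293 1300/3293 7 -5 S
3 40/61 200/337 -18940/20557 5460/20557 7 -4 E
4 100/109 100/137 -17750/14933 4050/14933 6 -4 N
5 200/269 200/233 -77100/62677 30500/62677 6 -5 W
6 50/89 25/37 -3150/3293 1300/3293 7 -5 S
7 40/61 200/337 -18940/20557 5460/20557 7 -4 E
final 6 -4 N

n=0: pose=(6,-4,N); sL=100/109, sR=100/137; mL=-17750/14933, mR=4050/14933; mL+mR=-100/109 → advance -1; mR−mL=200/137 → turn +1·90°
n=1: pose=(6,-5,W); sL=200/269, sR=200/233; mL=-77100/62677, mR=30500/62677; mL+mR=-200/269 → advance -1; mR−mL=400/233 → turn +1·90°
n=2: pose=(7,-5,S); sL=50/89, sR=25/37; mL=-3150/3293, mR=1300/3293; mL+mR=-50/89 → advance -1; mR−mL=50/37 → turn +1·90°
n=3: pose=(7,-4,E); sL=40/61, sR=200/337; mL=-18940/20557, mR=5460/20557; mL+mR=-40/61 → advance -1; mR−mL=400/337 → turn +1·90°
n=4: pose=(6,-4,N); sL=100/109, sR=100/137; mL=-17750/14933, mR=4050/14933; mL+mR=-100/109 → advance -1; mR−mL=200/137 → turn +1·90°
n=5: pose=(6,-5,W); sL=200/269, sR=200/233; mL=-77100/62677, mR=30500/62677; mL+mR=-200/269 → advance -1; mR−mL=400/233 → turn +1·90°
n=6: pose=(7,-5,S); sL=50/89, sR=25/37; mL=-3150/3293, mR=1300/3293; mL+mR=-50/89 → advance -1; mR−mL=50/37 → turn +1·90°
n=7: pose=(7,-4,E); sL=40/61, sR=200/337; mL=-18940/20557, mR=5460/20557; mL+mR=-40/61 → advance -1; mR−mL=400/337 → turn +1·90°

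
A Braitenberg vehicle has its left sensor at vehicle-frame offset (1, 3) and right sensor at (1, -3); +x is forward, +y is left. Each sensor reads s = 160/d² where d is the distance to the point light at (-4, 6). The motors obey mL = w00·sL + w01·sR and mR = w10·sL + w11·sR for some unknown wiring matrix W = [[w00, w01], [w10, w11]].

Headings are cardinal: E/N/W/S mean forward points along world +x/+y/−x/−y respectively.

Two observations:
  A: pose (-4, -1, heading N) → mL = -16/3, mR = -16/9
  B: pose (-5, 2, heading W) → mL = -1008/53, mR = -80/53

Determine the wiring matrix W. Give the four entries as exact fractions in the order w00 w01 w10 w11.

obs A: pose=(-4,-1,N) → sL=32/9, sR=32/9, mL=-16/3, mR=-16/9
obs B: pose=(-5,2,W) → sL=160/53, sR=32, mL=-1008/53, mR=-80/53
sensor matrix S = [[32/9, 32/9], [160/53, 32]]; det S = 16384/159
solve [mL_A; mL_B] = S·[w00; w01] and [mR_A; mR_B] = S·[w10; w11]:
  w00 = -1, w01 = -1/2, w10 = -1/2, w11 = 0

-1 -1/2 -1/2 0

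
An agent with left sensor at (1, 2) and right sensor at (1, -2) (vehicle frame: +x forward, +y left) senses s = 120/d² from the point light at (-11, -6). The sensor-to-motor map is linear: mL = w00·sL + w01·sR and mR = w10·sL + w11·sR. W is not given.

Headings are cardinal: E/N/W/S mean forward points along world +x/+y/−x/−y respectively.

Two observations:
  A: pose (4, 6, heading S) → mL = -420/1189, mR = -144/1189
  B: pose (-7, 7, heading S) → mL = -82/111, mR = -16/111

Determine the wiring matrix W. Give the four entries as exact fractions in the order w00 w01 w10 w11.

obs A: pose=(4,6,S) → sL=12/41, sR=12/29, mL=-420/1189, mR=-144/1189
obs B: pose=(-7,7,S) → sL=2/3, sR=30/37, mL=-82/111, mR=-16/111
sensor matrix S = [[12/41, 12/29], [2/3, 30/37]]; det S = -1696/43993
solve [mL_A; mL_B] = S·[w00; w01] and [mR_A; mR_B] = S·[w10; w11]:
  w00 = -1/2, w01 = -1/2, w10 = 1, w11 = -1

-1/2 -1/2 1 -1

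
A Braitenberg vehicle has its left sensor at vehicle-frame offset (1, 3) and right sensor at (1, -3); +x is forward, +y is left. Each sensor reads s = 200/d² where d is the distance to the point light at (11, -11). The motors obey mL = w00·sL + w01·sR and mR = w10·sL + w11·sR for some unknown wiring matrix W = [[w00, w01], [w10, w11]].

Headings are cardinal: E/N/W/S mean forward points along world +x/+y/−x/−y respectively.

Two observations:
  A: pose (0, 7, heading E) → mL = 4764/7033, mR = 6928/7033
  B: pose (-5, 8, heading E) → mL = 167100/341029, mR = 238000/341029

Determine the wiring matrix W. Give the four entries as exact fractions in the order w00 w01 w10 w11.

obs A: pose=(0,7,E) → sL=200/541, sR=8/13, mL=4764/7033, mR=6928/7033
obs B: pose=(-5,8,E) → sL=200/709, sR=200/481, mL=167100/341029, mR=238000/341029
sensor matrix S = [[200/541, 8/13], [200/709, 200/481]]; det S = -3667200/184496689
solve [mL_A; mL_B] = S·[w00; w01] and [mR_A; mR_B] = S·[w10; w11]:
  w00 = 1, w01 = 1/2, w10 = 1, w11 = 1

1 1/2 1 1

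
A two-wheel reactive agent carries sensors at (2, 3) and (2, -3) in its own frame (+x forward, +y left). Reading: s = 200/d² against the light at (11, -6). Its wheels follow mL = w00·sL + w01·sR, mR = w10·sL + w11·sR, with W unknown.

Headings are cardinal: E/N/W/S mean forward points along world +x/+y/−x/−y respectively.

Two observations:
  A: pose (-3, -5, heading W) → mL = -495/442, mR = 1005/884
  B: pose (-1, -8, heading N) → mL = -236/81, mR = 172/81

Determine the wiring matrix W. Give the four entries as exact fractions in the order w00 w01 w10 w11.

obs A: pose=(-3,-5,W) → sL=10/13, sR=25/34, mL=-495/442, mR=1005/884
obs B: pose=(-1,-8,N) → sL=8/9, sR=200/81, mL=-236/81, mR=172/81
sensor matrix S = [[10/13, 25/34], [8/9, 200/81]]; det S = 22300/17901
solve [mL_A; mL_B] = S·[w00; w01] and [mR_A; mR_B] = S·[w10; w11]:
  w00 = -1/2, w01 = -1, w10 = 1, w11 = 1/2

-1/2 -1 1 1/2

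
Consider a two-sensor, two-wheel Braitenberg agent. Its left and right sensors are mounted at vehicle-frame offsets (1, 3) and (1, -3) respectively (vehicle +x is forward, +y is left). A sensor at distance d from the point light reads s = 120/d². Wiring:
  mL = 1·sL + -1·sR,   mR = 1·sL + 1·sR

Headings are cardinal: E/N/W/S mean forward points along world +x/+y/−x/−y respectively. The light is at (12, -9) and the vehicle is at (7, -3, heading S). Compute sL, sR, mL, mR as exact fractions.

left sensor world pos  = (10, -4); dL² = 29
right sensor world pos = (4, -4); dR² = 89
sL = 120/29 = 120/29
sR = 120/89 = 120/89
mL = 1·sL + -1·sR = 7200/2581
mR = 1·sL + 1·sR = 14160/2581

120/29 120/89 7200/2581 14160/2581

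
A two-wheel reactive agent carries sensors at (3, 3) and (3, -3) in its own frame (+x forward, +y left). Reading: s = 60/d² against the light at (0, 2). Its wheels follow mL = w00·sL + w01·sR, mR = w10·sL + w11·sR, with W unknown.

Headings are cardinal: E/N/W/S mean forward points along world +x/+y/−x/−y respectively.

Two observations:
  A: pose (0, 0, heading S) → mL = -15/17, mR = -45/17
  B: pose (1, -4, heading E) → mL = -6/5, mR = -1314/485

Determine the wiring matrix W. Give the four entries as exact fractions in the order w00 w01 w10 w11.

obs A: pose=(0,0,S) → sL=30/17, sR=30/17, mL=-15/17, mR=-45/17
obs B: pose=(1,-4,E) → sL=12/5, sR=60/97, mL=-6/5, mR=-1314/485
sensor matrix S = [[30/17, 30/17], [12/5, 60/97]]; det S = -5184/1649
solve [mL_A; mL_B] = S·[w00; w01] and [mR_A; mR_B] = S·[w10; w11]:
  w00 = -1/2, w01 = 0, w10 = -1, w11 = -1/2

-1/2 0 -1 -1/2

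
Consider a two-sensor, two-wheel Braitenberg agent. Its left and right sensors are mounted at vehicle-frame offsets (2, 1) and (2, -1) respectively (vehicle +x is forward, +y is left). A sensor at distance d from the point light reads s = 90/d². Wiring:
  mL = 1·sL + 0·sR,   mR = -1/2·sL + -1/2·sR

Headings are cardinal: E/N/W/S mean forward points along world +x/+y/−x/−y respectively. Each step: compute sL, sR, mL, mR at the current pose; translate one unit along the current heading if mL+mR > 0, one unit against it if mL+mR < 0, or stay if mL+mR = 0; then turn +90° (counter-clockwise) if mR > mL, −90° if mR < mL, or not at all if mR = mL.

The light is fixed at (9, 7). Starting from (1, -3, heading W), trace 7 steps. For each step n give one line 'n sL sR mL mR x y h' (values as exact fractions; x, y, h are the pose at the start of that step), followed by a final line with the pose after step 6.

0 90/221 90/181 90/221 -18090/40001 1 -3 W
1 45/64 9/10 45/64 -513/640 2 -3 N
2 18/25 90/169 18/25 -2646/4225 2 -4 E
3 45/97 45/109 45/97 -4635/10573 3 -4 S
4 90/233 18/37 90/233 -3762/8621 3 -5 W
5 45/68 45/58 45/68 -2835/3944 4 -5 N
6 10/17 18/41 10/17 -358/697 4 -6 E
final 5 -6 S

n=0: pose=(1,-3,W); sL=90/221, sR=90/181; mL=90/221, mR=-18090/40001; mL+mR=-1800/40001 → advance -1; mR−mL=-34380/40001 → turn -1·90°
n=1: pose=(2,-3,N); sL=45/64, sR=9/10; mL=45/64, mR=-513/640; mL+mR=-63/640 → advance -1; mR−mL=-963/640 → turn -1·90°
n=2: pose=(2,-4,E); sL=18/25, sR=90/169; mL=18/25, mR=-2646/4225; mL+mR=396/4225 → advance +1; mR−mL=-5688/4225 → turn -1·90°
n=3: pose=(3,-4,S); sL=45/97, sR=45/109; mL=45/97, mR=-4635/10573; mL+mR=270/10573 → advance +1; mR−mL=-9540/10573 → turn -1·90°
n=4: pose=(3,-5,W); sL=90/233, sR=18/37; mL=90/233, mR=-3762/8621; mL+mR=-432/8621 → advance -1; mR−mL=-7092/8621 → turn -1·90°
n=5: pose=(4,-5,N); sL=45/68, sR=45/58; mL=45/68, mR=-2835/3944; mL+mR=-225/3944 → advance -1; mR−mL=-5445/3944 → turn -1·90°
n=6: pose=(4,-6,E); sL=10/17, sR=18/41; mL=10/17, mR=-358/697; mL+mR=52/697 → advance +1; mR−mL=-768/697 → turn -1·90°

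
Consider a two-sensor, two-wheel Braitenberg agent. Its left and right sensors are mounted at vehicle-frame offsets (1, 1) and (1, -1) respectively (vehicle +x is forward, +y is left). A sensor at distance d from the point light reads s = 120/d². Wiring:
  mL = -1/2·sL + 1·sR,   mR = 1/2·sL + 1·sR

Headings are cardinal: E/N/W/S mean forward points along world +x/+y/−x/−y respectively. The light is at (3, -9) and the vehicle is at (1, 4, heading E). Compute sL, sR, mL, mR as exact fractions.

120/197 24/29 2988/5713 6468/5713

left sensor world pos  = (2, 5); dL² = 197
right sensor world pos = (2, 3); dR² = 145
sL = 120/197 = 120/197
sR = 120/145 = 24/29
mL = -1/2·sL + 1·sR = 2988/5713
mR = 1/2·sL + 1·sR = 6468/5713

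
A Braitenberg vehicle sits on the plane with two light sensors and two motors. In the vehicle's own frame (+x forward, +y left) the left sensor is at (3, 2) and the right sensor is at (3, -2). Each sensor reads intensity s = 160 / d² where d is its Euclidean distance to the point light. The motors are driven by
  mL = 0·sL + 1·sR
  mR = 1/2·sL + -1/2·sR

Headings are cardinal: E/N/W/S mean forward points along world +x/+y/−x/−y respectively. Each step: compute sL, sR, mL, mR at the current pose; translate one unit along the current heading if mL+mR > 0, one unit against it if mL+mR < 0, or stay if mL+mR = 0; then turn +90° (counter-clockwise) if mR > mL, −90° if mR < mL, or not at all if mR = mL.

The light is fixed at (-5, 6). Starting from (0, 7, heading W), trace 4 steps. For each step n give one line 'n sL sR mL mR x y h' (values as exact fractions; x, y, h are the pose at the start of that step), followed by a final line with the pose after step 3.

0 32 160/13 160/13 128/13 0 7 W
1 8 40/13 40/13 32/13 -1 7 N
2 32/13 160/49 160/49 -256/637 -1 8 E
3 16/5 16 16 -32/5 0 8 S
final 0 7 W

n=0: pose=(0,7,W); sL=32, sR=160/13; mL=160/13, mR=128/13; mL+mR=288/13 → advance +1; mR−mL=-32/13 → turn -1·90°
n=1: pose=(-1,7,N); sL=8, sR=40/13; mL=40/13, mR=32/13; mL+mR=72/13 → advance +1; mR−mL=-8/13 → turn -1·90°
n=2: pose=(-1,8,E); sL=32/13, sR=160/49; mL=160/49, mR=-256/637; mL+mR=1824/637 → advance +1; mR−mL=-2336/637 → turn -1·90°
n=3: pose=(0,8,S); sL=16/5, sR=16; mL=16, mR=-32/5; mL+mR=48/5 → advance +1; mR−mL=-112/5 → turn -1·90°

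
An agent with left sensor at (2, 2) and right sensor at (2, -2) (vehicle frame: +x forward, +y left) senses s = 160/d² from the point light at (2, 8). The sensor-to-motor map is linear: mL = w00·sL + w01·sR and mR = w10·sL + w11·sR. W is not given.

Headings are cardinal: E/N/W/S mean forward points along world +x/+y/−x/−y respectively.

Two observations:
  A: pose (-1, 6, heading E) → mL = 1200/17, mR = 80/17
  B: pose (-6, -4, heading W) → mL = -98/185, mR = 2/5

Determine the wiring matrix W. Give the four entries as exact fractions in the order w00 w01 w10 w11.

obs A: pose=(-1,6,E) → sL=160, sR=160/17, mL=1200/17, mR=80/17
obs B: pose=(-6,-4,W) → sL=20/37, sR=4/5, mL=-98/185, mR=2/5
sensor matrix S = [[160, 160/17], [20/37, 4/5]]; det S = 77312/629
solve [mL_A; mL_B] = S·[w00; w01] and [mR_A; mR_B] = S·[w10; w11]:
  w00 = 1/2, w01 = -1, w10 = 0, w11 = 1/2

1/2 -1 0 1/2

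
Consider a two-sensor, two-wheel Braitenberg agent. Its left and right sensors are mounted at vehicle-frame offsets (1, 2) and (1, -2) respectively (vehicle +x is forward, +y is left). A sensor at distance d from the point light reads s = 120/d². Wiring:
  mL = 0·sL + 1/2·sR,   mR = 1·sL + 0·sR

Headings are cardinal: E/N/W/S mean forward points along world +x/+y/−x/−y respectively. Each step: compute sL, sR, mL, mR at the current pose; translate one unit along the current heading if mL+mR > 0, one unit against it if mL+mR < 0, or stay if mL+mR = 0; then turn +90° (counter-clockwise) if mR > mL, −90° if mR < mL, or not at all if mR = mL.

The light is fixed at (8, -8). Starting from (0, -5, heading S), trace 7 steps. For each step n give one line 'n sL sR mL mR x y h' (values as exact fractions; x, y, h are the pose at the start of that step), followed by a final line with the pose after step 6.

n=0: pose=(0,-5,S); sL=3, sR=15/13; mL=15/26, mR=3; mL+mR=93/26 → advance +1; mR−mL=63/26 → turn +1·90°
n=1: pose=(0,-6,E); sL=24/13, sR=120/49; mL=60/49, mR=24/13; mL+mR=1956/637 → advance +1; mR−mL=396/637 → turn +1·90°
n=2: pose=(1,-6,N); sL=4/3, sR=60/17; mL=30/17, mR=4/3; mL+mR=158/51 → advance +1; mR−mL=-22/51 → turn -1·90°
n=3: pose=(1,-5,E); sL=120/61, sR=120/37; mL=60/37, mR=120/61; mL+mR=8100/2257 → advance +1; mR−mL=780/2257 → turn +1·90°
n=4: pose=(2,-5,N); sL=3/2, sR=15/4; mL=15/8, mR=3/2; mL+mR=27/8 → advance +1; mR−mL=-3/8 → turn -1·90°
n=5: pose=(2,-4,E); sL=120/61, sR=120/29; mL=60/29, mR=120/61; mL+mR=7140/1769 → advance +1; mR−mL=-180/1769 → turn -1·90°
n=6: pose=(3,-4,S); sL=20/3, sR=60/29; mL=30/29, mR=20/3; mL+mR=670/87 → advance +1; mR−mL=490/87 → turn +1·90°

0 3 15/13 15/26 3 0 -5 S
1 24/13 120/49 60/49 24/13 0 -6 E
2 4/3 60/17 30/17 4/3 1 -6 N
3 120/61 120/37 60/37 120/61 1 -5 E
4 3/2 15/4 15/8 3/2 2 -5 N
5 120/61 120/29 60/29 120/61 2 -4 E
6 20/3 60/29 30/29 20/3 3 -4 S
final 3 -5 E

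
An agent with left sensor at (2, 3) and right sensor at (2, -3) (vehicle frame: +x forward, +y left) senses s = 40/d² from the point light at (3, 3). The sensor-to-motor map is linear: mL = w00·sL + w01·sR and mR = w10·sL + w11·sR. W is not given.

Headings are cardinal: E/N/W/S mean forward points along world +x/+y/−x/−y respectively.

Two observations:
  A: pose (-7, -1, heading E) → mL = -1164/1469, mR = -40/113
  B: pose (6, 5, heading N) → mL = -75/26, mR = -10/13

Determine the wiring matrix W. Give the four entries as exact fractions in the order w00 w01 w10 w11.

obs A: pose=(-7,-1,E) → sL=8/13, sR=40/113, mL=-1164/1469, mR=-40/113
obs B: pose=(6,5,N) → sL=5/2, sR=10/13, mL=-75/26, mR=-10/13
sensor matrix S = [[8/13, 40/113], [5/2, 10/13]]; det S = -7860/19097
solve [mL_A; mL_B] = S·[w00; w01] and [mR_A; mR_B] = S·[w10; w11]:
  w00 = -1, w01 = -1/2, w10 = 0, w11 = -1

-1 -1/2 0 -1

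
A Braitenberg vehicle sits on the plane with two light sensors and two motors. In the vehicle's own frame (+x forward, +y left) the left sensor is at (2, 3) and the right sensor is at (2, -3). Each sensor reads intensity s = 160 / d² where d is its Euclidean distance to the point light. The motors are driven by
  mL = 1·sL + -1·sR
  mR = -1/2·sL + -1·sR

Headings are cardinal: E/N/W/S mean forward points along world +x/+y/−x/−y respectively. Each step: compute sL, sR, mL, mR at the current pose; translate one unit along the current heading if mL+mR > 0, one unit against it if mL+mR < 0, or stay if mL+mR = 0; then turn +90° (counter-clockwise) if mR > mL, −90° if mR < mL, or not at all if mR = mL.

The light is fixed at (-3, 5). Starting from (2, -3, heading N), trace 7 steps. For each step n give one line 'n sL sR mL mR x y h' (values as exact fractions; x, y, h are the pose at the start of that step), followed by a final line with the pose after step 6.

0 4 8/5 12/5 -18/5 2 -3 N
1 32/17 160/193 3456/3281 -5808/3281 2 -4 E
2 16/17 80/61 -384/1037 -1848/1037 1 -4 S
3 32/25 160/29 -3072/725 -4464/725 1 -3 W
4 4 8/5 12/5 -18/5 2 -3 N
5 32/17 160/193 3456/3281 -5808/3281 2 -4 E
6 16/17 80/61 -384/1037 -1848/1037 1 -4 S
final 1 -3 W

n=0: pose=(2,-3,N); sL=4, sR=8/5; mL=12/5, mR=-18/5; mL+mR=-6/5 → advance -1; mR−mL=-6 → turn -1·90°
n=1: pose=(2,-4,E); sL=32/17, sR=160/193; mL=3456/3281, mR=-5808/3281; mL+mR=-2352/3281 → advance -1; mR−mL=-48/17 → turn -1·90°
n=2: pose=(1,-4,S); sL=16/17, sR=80/61; mL=-384/1037, mR=-1848/1037; mL+mR=-2232/1037 → advance -1; mR−mL=-24/17 → turn -1·90°
n=3: pose=(1,-3,W); sL=32/25, sR=160/29; mL=-3072/725, mR=-4464/725; mL+mR=-7536/725 → advance -1; mR−mL=-48/25 → turn -1·90°
n=4: pose=(2,-3,N); sL=4, sR=8/5; mL=12/5, mR=-18/5; mL+mR=-6/5 → advance -1; mR−mL=-6 → turn -1·90°
n=5: pose=(2,-4,E); sL=32/17, sR=160/193; mL=3456/3281, mR=-5808/3281; mL+mR=-2352/3281 → advance -1; mR−mL=-48/17 → turn -1·90°
n=6: pose=(1,-4,S); sL=16/17, sR=80/61; mL=-384/1037, mR=-1848/1037; mL+mR=-2232/1037 → advance -1; mR−mL=-24/17 → turn -1·90°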